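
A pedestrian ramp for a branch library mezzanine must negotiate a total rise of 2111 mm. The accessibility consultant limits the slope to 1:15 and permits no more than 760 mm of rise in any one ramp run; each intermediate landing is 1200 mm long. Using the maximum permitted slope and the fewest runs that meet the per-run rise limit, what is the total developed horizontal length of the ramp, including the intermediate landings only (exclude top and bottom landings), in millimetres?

34065 mm

2111 / 760 = 2.778 → round up to 3 ramp runs. That means 2 intermediate landings.
Horizontal run for 2111 mm of rise at 1:15 is 2111 × 15 = 31665 mm.
2 intermediate landings contribute 2 × 1200 = 2400 mm.
Developed length = 31665 + 2400 = 34065 mm.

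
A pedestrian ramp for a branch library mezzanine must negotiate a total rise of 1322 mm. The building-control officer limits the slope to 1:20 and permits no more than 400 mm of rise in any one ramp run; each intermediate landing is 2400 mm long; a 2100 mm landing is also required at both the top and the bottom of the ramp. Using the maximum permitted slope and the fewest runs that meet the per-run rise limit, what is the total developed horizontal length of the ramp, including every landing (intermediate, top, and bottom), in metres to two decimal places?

37.84 m

At most 400 each: 1322/400 = 3.31, giving 4 ramp runs. That means 3 intermediate landings.
Horizontal run for 1322 mm of rise at 1:20 is 1322 × 20 = 26440 mm.
3 intermediate landings contribute 3 × 2400 = 7200 mm.
Top and bottom landings: 2 × 2100 = 4200 mm.
Total = 26440 + 7200 + 4200 = 37840 mm.
= 37.84 m.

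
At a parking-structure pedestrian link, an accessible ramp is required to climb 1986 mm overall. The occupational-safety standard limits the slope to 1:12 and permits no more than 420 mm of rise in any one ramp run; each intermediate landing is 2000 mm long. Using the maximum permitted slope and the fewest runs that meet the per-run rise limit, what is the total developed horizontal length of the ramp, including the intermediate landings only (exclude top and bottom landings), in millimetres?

31832 mm

At most 420 each: 1986/420 = 4.73, giving 5 ramp runs. That means 4 intermediate landings.
Ramp run (horizontal) at 1:12: 1986 × 12 = 23832 mm.
Intermediate landings: 4 × 2000 = 8000 mm.
Total developed length = 23832 + 8000 = 31832 mm.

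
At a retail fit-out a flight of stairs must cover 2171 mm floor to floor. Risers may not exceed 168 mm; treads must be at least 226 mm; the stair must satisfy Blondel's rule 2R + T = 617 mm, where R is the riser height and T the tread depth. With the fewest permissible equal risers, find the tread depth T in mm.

⌈2171/168⌉ = 13 risers.
R = 2171 ÷ 13 = 167 mm.
Tread T = 617 − 2 × 167 = 283 mm (≥ 226 mm).

283 mm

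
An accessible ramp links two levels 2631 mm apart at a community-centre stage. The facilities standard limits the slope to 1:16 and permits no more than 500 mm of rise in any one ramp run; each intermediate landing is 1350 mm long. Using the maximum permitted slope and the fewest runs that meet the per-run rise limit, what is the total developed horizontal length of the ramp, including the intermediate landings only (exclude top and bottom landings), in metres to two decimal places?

48.85 m

At most 500 each: 2631/500 = 5.26, giving 6 ramp runs. That means 5 intermediate landings.
Horizontal run for 2631 mm of rise at 1:16 is 2631 × 16 = 42096 mm.
Intermediate landings: 5 × 1350 = 6750 mm.
Total developed length = 42096 + 6750 = 48846 mm.
= 48.85 m.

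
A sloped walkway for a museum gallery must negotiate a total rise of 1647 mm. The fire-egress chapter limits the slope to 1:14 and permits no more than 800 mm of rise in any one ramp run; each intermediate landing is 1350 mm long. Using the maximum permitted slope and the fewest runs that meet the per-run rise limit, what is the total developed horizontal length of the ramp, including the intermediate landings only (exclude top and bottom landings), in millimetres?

25758 mm

1647 / 800 = 2.059 → round up to 3 ramp runs. That means 2 intermediate landings.
Ramp run (horizontal) at 1:14: 1647 × 14 = 23058 mm.
2 intermediate landings contribute 2 × 1350 = 2700 mm.
Total developed length = 23058 + 2700 = 25758 mm.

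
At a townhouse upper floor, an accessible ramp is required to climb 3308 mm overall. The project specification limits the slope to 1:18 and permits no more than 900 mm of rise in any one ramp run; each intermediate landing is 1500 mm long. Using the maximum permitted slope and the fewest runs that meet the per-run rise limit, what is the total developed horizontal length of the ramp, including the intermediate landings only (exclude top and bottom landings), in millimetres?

64044 mm

At most 900 each: 3308/900 = 3.68, giving 4 ramp runs. That means 3 intermediate landings.
Horizontal run for 3308 mm of rise at 1:18 is 3308 × 18 = 59544 mm.
Intermediate landings: 3 × 1500 = 4500 mm.
Total developed length = 59544 + 4500 = 64044 mm.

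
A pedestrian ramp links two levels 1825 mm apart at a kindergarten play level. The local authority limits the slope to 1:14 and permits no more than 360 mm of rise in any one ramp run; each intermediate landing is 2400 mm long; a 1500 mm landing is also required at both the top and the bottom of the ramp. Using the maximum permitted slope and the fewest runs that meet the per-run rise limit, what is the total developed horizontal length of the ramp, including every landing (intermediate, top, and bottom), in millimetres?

1825 / 360 = 5.07, so 6 ramp runs are needed. That means 5 intermediate landings.
Horizontal run for 1825 mm of rise at 1:14 is 1825 × 14 = 25550 mm.
5 intermediate landings contribute 5 × 2400 = 12000 mm.
Top and bottom landings: 2 × 1500 = 3000 mm.
Total = 25550 + 12000 + 3000 = 40550 mm.

40550 mm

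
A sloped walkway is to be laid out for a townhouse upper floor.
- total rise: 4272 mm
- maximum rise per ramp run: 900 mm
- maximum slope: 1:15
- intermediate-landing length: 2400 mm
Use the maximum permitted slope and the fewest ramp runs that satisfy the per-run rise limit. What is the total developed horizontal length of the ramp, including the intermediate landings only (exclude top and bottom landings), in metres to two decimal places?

⌈4272/900⌉ = 5 ramp runs. That means 4 intermediate landings.
Ramp run (horizontal) at 1:15: 4272 × 15 = 64080 mm.
4 intermediate landings contribute 4 × 2400 = 9600 mm.
Developed length = 64080 + 9600 = 73680 mm.
= 73.68 m.

73.68 m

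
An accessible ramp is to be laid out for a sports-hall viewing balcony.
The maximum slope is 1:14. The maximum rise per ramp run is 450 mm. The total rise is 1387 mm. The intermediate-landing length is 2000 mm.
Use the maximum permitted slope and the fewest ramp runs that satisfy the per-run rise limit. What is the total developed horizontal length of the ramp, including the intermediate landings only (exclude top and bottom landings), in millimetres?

25418 mm

⌈1387/450⌉ = 4 ramp runs. That means 3 intermediate landings.
Horizontal run for 1387 mm of rise at 1:14 is 1387 × 14 = 19418 mm.
3 intermediate landings contribute 3 × 2000 = 6000 mm.
Developed length = 19418 + 6000 = 25418 mm.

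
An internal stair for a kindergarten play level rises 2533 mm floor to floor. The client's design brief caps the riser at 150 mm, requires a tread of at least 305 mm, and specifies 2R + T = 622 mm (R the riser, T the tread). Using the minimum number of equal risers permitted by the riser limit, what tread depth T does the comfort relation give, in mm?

324 mm

2533 / 150 = 16.887 → round up to 17 risers.
Each riser is 2533/17 = 149 mm (≤ 150 mm).
From 2R + T = 622: T = 622 − 298 = 324 mm.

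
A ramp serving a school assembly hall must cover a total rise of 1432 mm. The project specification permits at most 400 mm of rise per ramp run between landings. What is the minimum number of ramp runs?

1432 / 400 = 3.580 → round up to 4 ramp runs.

4 runs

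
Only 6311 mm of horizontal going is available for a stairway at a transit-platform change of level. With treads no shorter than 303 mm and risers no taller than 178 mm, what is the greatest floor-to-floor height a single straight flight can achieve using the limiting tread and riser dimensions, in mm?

3738 mm

6311 / 303 = 20.83, so 20 treads fit.
Risers = treads + 1 = 21.
Maximum height = 21 × 178 = 3738 mm.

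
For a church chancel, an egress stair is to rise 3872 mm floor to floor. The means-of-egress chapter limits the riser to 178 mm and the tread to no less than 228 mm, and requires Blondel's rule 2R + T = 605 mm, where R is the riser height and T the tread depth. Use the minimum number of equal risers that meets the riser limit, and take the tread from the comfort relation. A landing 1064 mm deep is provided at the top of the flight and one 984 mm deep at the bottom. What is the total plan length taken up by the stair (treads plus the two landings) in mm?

⌈3872/178⌉ = 22 risers.
Each riser is 3872/22 = 176 mm (≤ 178 mm).
From 2R + T = 605: T = 605 − 352 = 253 mm.
Treads = 22 − 1 = 21; going = 21 × 253 = 5313 mm.
Enclosure = 5313 + 1064 + 984 = 7361 mm.

7361 mm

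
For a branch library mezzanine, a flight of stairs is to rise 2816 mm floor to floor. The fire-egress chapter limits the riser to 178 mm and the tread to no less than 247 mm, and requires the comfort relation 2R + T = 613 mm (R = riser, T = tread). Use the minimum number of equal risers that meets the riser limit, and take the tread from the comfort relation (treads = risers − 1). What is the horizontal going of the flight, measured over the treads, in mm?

3915 mm

At most 178 each: 2816/178 = 15.82, giving 16 risers.
R = 2816 ÷ 16 = 176 mm.
From 2R + T = 613: T = 613 − 352 = 261 mm.
16 risers give 15 treads; going = 15 × 261 = 3915 mm.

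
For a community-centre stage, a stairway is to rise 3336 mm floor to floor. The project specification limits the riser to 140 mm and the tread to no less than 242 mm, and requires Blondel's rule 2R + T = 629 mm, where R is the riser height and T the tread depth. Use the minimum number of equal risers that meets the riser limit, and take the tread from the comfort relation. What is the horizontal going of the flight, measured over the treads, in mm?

8073 mm

⌈3336/140⌉ = 24 risers.
Each riser is 3336/24 = 139 mm (≤ 140 mm).
Tread T = 629 − 2 × 139 = 351 mm (≥ 242 mm).
Going = (24 − 1) × 351 = 8073 mm.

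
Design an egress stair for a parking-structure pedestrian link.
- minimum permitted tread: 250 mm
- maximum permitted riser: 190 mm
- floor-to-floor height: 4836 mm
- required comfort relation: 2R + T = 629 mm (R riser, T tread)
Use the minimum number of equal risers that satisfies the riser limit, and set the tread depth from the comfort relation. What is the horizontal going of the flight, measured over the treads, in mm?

4836 / 190 = 25.45, so 26 risers are needed.
Each riser is 4836/26 = 186 mm (≤ 190 mm).
From 2R + T = 629: T = 629 − 372 = 257 mm.
26 risers give 25 treads; going = 25 × 257 = 6425 mm.

6425 mm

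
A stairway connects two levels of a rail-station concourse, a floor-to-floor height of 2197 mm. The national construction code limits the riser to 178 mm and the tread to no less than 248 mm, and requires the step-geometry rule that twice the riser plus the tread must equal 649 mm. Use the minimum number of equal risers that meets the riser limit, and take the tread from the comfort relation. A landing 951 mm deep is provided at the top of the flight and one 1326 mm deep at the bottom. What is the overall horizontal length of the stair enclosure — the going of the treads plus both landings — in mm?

6009 mm

⌈2197/178⌉ = 13 risers.
Riser R = 2197 / 13 = 169 mm, within the 178 mm limit.
Tread T = 649 − 2 × 169 = 311 mm (≥ 248 mm).
Going = (13 − 1) × 311 = 3732 mm.
Add landings: 3732 + 951 + 1326 = 6009 mm.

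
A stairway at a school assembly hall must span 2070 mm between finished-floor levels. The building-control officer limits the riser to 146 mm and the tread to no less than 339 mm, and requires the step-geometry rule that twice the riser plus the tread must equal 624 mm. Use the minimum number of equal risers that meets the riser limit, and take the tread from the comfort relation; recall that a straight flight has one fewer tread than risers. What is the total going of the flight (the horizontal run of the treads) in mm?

4872 mm

⌈2070/146⌉ = 15 risers.
Each riser is 2070/15 = 138 mm (≤ 146 mm).
T = 624 − 2·138 = 348 mm, which satisfies the 339 mm minimum.
15 risers give 14 treads; going = 14 × 348 = 4872 mm.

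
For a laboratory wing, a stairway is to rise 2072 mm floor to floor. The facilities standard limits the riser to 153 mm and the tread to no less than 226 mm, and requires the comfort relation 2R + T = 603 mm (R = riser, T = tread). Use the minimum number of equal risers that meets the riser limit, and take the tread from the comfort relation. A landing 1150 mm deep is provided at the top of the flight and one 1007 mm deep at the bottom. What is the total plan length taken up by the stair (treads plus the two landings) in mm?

6148 mm

2072 / 153 = 13.54, so 14 risers are needed.
Riser R = 2072 / 14 = 148 mm, within the 153 mm limit.
From 2R + T = 603: T = 603 − 296 = 307 mm.
Going = (14 − 1) × 307 = 3991 mm.
Add landings: 3991 + 1150 + 1007 = 6148 mm.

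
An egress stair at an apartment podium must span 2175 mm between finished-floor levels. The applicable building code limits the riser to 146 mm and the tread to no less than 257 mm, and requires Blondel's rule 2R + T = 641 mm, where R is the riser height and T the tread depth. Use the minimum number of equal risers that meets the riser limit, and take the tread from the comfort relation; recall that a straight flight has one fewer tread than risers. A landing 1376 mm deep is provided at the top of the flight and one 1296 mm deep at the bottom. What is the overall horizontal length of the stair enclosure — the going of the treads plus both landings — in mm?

At most 146 each: 2175/146 = 14.90, giving 15 risers.
Riser R = 2175 / 15 = 145 mm, within the 146 mm limit.
Tread T = 641 − 2 × 145 = 351 mm (≥ 257 mm).
Treads = 15 − 1 = 14; going = 14 × 351 = 4914 mm.
Add landings: 4914 + 1376 + 1296 = 7586 mm.

7586 mm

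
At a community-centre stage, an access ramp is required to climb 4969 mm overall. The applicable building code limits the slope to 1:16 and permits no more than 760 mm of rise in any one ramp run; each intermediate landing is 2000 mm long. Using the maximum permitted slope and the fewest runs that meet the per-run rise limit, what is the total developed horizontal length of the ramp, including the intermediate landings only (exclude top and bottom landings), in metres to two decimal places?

91.50 m

4969 / 760 = 6.538 → round up to 7 ramp runs. That means 6 intermediate landings.
Horizontal run for 4969 mm of rise at 1:16 is 4969 × 16 = 79504 mm.
6 intermediate landings contribute 6 × 2000 = 12000 mm.
Total developed length = 79504 + 12000 = 91504 mm.
= 91.50 m.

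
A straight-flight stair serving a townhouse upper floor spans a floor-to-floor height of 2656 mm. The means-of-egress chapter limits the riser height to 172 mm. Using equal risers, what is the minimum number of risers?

16 risers

2656 / 172 = 15.44, so 16 risers are needed.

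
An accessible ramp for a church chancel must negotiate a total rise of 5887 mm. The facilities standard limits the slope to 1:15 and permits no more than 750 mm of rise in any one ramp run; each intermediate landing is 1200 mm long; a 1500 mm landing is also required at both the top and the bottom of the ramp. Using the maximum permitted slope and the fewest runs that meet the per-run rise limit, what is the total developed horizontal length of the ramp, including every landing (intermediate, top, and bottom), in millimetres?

5887 / 750 = 7.849 → round up to 8 ramp runs. That means 7 intermediate landings.
Horizontal run for 5887 mm of rise at 1:15 is 5887 × 15 = 88305 mm.
7 intermediate landings contribute 7 × 1200 = 8400 mm.
Top and bottom landings: 2 × 1500 = 3000 mm.
Total = 88305 + 8400 + 3000 = 99705 mm.

99705 mm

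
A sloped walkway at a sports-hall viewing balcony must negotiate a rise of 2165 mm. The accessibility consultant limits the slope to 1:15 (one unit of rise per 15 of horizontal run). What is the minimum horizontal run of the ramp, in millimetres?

At 1:15 the run is 15 × 2165 = 32475 mm.

32475 mm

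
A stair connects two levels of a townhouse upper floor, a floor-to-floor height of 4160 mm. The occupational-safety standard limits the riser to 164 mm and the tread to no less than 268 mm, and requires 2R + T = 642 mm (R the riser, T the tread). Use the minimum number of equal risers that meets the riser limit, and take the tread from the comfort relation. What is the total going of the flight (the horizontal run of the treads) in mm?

8050 mm

4160 / 164 = 25.37, so 26 risers are needed.
Riser R = 4160 / 26 = 160 mm, within the 164 mm limit.
From 2R + T = 642: T = 642 − 320 = 322 mm.
Going = (26 − 1) × 322 = 8050 mm.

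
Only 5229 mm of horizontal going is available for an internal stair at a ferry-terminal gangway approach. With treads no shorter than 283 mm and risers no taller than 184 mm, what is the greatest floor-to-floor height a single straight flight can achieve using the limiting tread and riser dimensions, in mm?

5229 / 283 = 18.48, so 18 treads fit.
Risers = treads + 1 = 19.
Maximum height = 19 × 184 = 3496 mm.

3496 mm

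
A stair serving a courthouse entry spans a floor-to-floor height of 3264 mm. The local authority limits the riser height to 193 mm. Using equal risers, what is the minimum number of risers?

17 risers

At most 193 each: 3264/193 = 16.91, giving 17 risers.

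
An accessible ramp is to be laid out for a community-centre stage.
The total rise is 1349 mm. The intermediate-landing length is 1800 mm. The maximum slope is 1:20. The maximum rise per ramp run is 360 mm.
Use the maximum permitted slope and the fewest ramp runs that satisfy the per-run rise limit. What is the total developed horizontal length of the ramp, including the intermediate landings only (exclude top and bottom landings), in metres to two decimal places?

1349 / 360 = 3.75, so 4 ramp runs are needed. That means 3 intermediate landings.
Horizontal run for 1349 mm of rise at 1:20 is 1349 × 20 = 26980 mm.
Intermediate landings: 3 × 1800 = 5400 mm.
Total developed length = 26980 + 5400 = 32380 mm.
= 32.38 m.

32.38 m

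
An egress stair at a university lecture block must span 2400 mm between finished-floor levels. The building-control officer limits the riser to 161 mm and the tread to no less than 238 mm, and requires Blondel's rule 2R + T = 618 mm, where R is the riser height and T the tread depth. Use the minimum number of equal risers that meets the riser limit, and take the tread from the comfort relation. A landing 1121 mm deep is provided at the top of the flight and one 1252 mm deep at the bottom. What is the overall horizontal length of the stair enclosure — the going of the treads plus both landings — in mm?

6545 mm

2400 / 161 = 14.907 → round up to 15 risers.
Each riser is 2400/15 = 160 mm (≤ 161 mm).
From 2R + T = 618: T = 618 − 320 = 298 mm.
Going = (15 − 1) × 298 = 4172 mm.
Add landings: 4172 + 1121 + 1252 = 6545 mm.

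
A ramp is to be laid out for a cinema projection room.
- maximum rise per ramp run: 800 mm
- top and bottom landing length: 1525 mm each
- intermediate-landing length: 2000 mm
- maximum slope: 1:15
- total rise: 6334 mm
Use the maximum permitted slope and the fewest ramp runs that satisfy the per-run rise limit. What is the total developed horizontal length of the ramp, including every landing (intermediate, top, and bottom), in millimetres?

At most 800 each: 6334/800 = 7.92, giving 8 ramp runs. That means 7 intermediate landings.
Ramp run (horizontal) at 1:15: 6334 × 15 = 95010 mm.
Intermediate landings: 7 × 2000 = 14000 mm.
Top and bottom landings: 2 × 1525 = 3050 mm.
Total = 95010 + 14000 + 3050 = 112060 mm.

112060 mm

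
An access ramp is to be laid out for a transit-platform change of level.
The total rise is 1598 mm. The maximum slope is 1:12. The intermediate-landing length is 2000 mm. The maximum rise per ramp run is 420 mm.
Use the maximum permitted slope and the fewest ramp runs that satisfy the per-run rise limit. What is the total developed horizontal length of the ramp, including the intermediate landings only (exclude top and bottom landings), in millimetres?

At most 420 each: 1598/420 = 3.80, giving 4 ramp runs. That means 3 intermediate landings.
Ramp run (horizontal) at 1:12: 1598 × 12 = 19176 mm.
3 intermediate landings contribute 3 × 2000 = 6000 mm.
Developed length = 19176 + 6000 = 25176 mm.

25176 mm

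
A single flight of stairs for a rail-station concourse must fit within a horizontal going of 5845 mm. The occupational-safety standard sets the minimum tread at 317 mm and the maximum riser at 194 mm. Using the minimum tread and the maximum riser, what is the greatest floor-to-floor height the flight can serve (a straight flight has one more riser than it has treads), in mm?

3686 mm

Treads that fit: ⌊5845 / 317⌋ = 18.
Risers = treads + 1 = 19.
Maximum height = 19 × 194 = 3686 mm.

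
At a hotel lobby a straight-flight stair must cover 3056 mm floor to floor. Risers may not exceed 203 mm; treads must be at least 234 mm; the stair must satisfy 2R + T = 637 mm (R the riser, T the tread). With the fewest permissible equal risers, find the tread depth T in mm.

255 mm

3056 / 203 = 15.054 → round up to 16 risers.
Each riser is 3056/16 = 191 mm (≤ 203 mm).
Tread T = 637 − 2 × 191 = 255 mm (≥ 234 mm).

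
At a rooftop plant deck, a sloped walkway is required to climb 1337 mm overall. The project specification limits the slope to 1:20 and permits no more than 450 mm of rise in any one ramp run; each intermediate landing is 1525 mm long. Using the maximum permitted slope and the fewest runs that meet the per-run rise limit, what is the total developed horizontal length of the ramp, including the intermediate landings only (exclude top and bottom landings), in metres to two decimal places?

1337 / 450 = 2.971 → round up to 3 ramp runs. That means 2 intermediate landings.
Horizontal run for 1337 mm of rise at 1:20 is 1337 × 20 = 26740 mm.
Intermediate landings: 2 × 1525 = 3050 mm.
Developed length = 26740 + 3050 = 29790 mm.
= 29.79 m.

29.79 m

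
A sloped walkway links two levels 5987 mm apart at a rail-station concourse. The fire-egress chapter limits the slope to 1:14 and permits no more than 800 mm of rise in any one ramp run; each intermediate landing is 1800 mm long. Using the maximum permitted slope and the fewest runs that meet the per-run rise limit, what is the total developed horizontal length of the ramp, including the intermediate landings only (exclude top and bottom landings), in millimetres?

96418 mm

⌈5987/800⌉ = 8 ramp runs. That means 7 intermediate landings.
Ramp run (horizontal) at 1:14: 5987 × 14 = 83818 mm.
Intermediate landings: 7 × 1800 = 12600 mm.
Developed length = 83818 + 12600 = 96418 mm.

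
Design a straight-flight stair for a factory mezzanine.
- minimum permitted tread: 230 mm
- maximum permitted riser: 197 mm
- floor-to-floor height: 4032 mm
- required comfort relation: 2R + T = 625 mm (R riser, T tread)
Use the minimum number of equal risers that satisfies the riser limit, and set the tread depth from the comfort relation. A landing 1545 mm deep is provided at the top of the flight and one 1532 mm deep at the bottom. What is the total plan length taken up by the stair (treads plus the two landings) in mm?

7897 mm

4032 / 197 = 20.467 → round up to 21 risers.
Riser R = 4032 / 21 = 192 mm, within the 197 mm limit.
Tread T = 625 − 2 × 192 = 241 mm (≥ 230 mm).
21 risers give 20 treads; going = 20 × 241 = 4820 mm.
Add landings: 4820 + 1545 + 1532 = 7897 mm.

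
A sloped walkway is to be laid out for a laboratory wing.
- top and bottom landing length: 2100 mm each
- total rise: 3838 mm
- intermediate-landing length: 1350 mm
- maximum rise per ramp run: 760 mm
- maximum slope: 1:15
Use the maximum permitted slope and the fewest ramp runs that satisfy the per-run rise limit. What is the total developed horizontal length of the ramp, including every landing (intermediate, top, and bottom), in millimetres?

3838 / 760 = 5.050 → round up to 6 ramp runs. That means 5 intermediate landings.
Ramp run (horizontal) at 1:15: 3838 × 15 = 57570 mm.
5 intermediate landings contribute 5 × 1350 = 6750 mm.
Top and bottom landings: 2 × 2100 = 4200 mm.
Total = 57570 + 6750 + 4200 = 68520 mm.

68520 mm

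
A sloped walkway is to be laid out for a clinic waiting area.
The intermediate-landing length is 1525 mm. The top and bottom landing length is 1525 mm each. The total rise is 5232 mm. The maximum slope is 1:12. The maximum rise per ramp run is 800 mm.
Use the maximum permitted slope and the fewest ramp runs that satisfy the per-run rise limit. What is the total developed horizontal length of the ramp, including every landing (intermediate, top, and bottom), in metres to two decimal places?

74.98 m

⌈5232/800⌉ = 7 ramp runs. That means 6 intermediate landings.
Horizontal run for 5232 mm of rise at 1:12 is 5232 × 12 = 62784 mm.
6 intermediate landings contribute 6 × 1525 = 9150 mm.
Top and bottom landings: 2 × 1525 = 3050 mm.
Total = 62784 + 9150 + 3050 = 74984 mm.
= 74.98 m.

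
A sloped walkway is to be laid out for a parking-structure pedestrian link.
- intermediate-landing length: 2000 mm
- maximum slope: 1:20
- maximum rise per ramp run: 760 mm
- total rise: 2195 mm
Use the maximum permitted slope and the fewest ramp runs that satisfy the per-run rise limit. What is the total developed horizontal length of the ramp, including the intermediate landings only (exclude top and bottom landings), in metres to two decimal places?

47.90 m

⌈2195/760⌉ = 3 ramp runs. That means 2 intermediate landings.
Horizontal run for 2195 mm of rise at 1:20 is 2195 × 20 = 43900 mm.
2 intermediate landings contribute 2 × 2000 = 4000 mm.
Total developed length = 43900 + 4000 = 47900 mm.
= 47.90 m.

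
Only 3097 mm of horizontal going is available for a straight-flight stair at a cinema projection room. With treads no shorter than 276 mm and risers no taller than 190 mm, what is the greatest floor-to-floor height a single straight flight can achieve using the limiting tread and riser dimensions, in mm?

3097 / 276 = 11.22, so 11 treads fit.
Risers = treads + 1 = 12.
Maximum height = 12 × 190 = 2280 mm.

2280 mm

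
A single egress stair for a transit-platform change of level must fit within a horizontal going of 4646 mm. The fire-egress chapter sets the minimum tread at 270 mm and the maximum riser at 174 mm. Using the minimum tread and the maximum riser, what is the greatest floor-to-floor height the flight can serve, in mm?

4646 / 270 = 17.21, so 17 treads fit.
Risers = treads + 1 = 18.
Maximum height = 18 × 174 = 3132 mm.

3132 mm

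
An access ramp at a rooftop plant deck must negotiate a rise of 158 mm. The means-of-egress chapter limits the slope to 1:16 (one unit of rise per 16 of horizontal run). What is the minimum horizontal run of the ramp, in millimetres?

2528 mm

Run = rise × 16 = 158 × 16 = 2528 mm.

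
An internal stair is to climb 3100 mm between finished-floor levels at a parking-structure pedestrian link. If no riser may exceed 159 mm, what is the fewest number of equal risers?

20 risers

3100 / 159 = 19.50, so 20 risers are needed.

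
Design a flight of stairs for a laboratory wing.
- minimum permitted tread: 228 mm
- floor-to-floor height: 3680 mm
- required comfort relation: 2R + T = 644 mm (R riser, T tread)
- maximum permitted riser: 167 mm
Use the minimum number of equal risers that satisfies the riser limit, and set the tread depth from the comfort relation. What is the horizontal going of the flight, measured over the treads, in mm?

7128 mm

At most 167 each: 3680/167 = 22.04, giving 23 risers.
R = 3680 ÷ 23 = 160 mm.
From 2R + T = 644: T = 644 − 320 = 324 mm.
Going = (23 − 1) × 324 = 7128 mm.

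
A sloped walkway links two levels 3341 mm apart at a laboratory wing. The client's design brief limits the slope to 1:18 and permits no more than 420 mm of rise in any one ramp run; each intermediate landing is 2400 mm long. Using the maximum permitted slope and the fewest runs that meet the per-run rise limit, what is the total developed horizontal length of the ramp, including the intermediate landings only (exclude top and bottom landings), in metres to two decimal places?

76.94 m

3341 / 420 = 7.955 → round up to 8 ramp runs. That means 7 intermediate landings.
Horizontal run for 3341 mm of rise at 1:18 is 3341 × 18 = 60138 mm.
Intermediate landings: 7 × 2400 = 16800 mm.
Developed length = 60138 + 16800 = 76938 mm.
= 76.94 m.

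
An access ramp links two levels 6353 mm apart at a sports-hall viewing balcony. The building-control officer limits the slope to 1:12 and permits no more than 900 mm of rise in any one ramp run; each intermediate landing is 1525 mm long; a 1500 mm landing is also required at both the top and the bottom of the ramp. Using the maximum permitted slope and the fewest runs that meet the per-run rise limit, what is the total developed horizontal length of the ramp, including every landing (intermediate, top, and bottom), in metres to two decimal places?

6353 / 900 = 7.06, so 8 ramp runs are needed. That means 7 intermediate landings.
Horizontal run for 6353 mm of rise at 1:12 is 6353 × 12 = 76236 mm.
Intermediate landings: 7 × 1525 = 10675 mm.
Top and bottom landings: 2 × 1500 = 3000 mm.
Total = 76236 + 10675 + 3000 = 89911 mm.
= 89.91 m.

89.91 m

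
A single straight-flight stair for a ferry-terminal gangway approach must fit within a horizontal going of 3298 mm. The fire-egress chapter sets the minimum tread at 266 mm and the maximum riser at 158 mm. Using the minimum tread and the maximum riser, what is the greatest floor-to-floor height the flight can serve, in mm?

2054 mm

Treads that fit: ⌊3298 / 266⌋ = 12.
Risers = treads + 1 = 13.
Maximum height = 13 × 158 = 2054 mm.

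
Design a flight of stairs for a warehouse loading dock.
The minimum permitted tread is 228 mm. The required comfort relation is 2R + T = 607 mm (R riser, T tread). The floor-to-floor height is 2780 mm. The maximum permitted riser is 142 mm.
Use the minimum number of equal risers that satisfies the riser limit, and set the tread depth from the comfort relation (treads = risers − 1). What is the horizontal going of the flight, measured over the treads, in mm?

6251 mm

At most 142 each: 2780/142 = 19.58, giving 20 risers.
R = 2780 ÷ 20 = 139 mm.
From 2R + T = 607: T = 607 − 278 = 329 mm.
20 risers give 19 treads; going = 19 × 329 = 6251 mm.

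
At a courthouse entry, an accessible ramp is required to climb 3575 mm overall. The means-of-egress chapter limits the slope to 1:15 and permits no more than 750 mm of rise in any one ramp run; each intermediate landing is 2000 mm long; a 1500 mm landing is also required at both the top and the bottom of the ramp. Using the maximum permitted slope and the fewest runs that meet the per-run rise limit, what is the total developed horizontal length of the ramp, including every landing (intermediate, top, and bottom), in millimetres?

3575 / 750 = 4.77, so 5 ramp runs are needed. That means 4 intermediate landings.
Horizontal run for 3575 mm of rise at 1:15 is 3575 × 15 = 53625 mm.
Intermediate landings: 4 × 2000 = 8000 mm.
Top and bottom landings: 2 × 1500 = 3000 mm.
Total = 53625 + 8000 + 3000 = 64625 mm.

64625 mm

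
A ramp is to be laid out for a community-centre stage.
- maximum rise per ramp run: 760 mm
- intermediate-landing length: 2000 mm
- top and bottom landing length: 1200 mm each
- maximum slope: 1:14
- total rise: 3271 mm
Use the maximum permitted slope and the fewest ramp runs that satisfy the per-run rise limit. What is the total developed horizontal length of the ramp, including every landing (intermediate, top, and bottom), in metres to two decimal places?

3271 / 760 = 4.304 → round up to 5 ramp runs. That means 4 intermediate landings.
Horizontal run for 3271 mm of rise at 1:14 is 3271 × 14 = 45794 mm.
4 intermediate landings contribute 4 × 2000 = 8000 mm.
Top and bottom landings: 2 × 1200 = 2400 mm.
Total = 45794 + 8000 + 2400 = 56194 mm.
= 56.19 m.

56.19 m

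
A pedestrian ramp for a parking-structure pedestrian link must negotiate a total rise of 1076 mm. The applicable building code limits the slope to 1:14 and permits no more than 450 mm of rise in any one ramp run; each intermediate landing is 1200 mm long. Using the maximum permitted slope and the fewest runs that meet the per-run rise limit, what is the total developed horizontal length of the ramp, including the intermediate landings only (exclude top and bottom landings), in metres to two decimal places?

⌈1076/450⌉ = 3 ramp runs. That means 2 intermediate landings.
Ramp run (horizontal) at 1:14: 1076 × 14 = 15064 mm.
Intermediate landings: 2 × 1200 = 2400 mm.
Total developed length = 15064 + 2400 = 17464 mm.
= 17.46 m.

17.46 m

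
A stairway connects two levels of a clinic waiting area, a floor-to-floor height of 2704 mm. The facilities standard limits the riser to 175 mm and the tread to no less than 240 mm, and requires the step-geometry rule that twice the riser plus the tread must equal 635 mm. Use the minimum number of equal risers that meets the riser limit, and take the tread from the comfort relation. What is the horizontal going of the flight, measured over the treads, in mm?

2704 / 175 = 15.451 → round up to 16 risers.
Riser R = 2704 / 16 = 169 mm, within the 175 mm limit.
Tread T = 635 − 2 × 169 = 297 mm (≥ 240 mm).
Going = (16 − 1) × 297 = 4455 mm.

4455 mm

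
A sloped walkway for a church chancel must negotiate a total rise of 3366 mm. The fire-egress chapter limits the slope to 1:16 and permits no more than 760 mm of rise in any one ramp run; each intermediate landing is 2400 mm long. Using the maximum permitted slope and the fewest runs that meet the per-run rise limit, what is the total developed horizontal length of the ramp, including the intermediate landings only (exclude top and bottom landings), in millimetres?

63456 mm

3366 / 760 = 4.429 → round up to 5 ramp runs. That means 4 intermediate landings.
Horizontal run for 3366 mm of rise at 1:16 is 3366 × 16 = 53856 mm.
4 intermediate landings contribute 4 × 2400 = 9600 mm.
Total developed length = 53856 + 9600 = 63456 mm.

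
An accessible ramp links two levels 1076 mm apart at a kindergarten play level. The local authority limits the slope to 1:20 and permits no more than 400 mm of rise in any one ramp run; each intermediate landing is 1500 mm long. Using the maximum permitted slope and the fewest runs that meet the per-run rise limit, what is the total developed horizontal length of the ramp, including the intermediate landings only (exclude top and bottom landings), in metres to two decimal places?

1076 / 400 = 2.690 → round up to 3 ramp runs. That means 2 intermediate landings.
Horizontal run for 1076 mm of rise at 1:20 is 1076 × 20 = 21520 mm.
2 intermediate landings contribute 2 × 1500 = 3000 mm.
Developed length = 21520 + 3000 = 24520 mm.
= 24.52 m.

24.52 m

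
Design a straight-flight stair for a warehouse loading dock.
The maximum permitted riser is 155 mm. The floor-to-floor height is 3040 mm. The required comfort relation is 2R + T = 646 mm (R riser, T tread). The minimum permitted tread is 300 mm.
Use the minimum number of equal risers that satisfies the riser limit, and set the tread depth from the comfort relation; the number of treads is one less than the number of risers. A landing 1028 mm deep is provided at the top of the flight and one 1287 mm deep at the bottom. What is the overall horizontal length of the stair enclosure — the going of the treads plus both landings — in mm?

⌈3040/155⌉ = 20 risers.
Riser R = 3040 / 20 = 152 mm, within the 155 mm limit.
T = 646 − 2·152 = 342 mm, which satisfies the 300 mm minimum.
Treads = 20 − 1 = 19; going = 19 × 342 = 6498 mm.
Enclosure = 6498 + 1028 + 1287 = 8813 mm.

8813 mm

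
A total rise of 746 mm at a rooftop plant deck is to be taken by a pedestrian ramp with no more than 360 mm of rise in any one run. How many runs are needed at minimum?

3 runs

746 / 360 = 2.072 → round up to 3 ramp runs.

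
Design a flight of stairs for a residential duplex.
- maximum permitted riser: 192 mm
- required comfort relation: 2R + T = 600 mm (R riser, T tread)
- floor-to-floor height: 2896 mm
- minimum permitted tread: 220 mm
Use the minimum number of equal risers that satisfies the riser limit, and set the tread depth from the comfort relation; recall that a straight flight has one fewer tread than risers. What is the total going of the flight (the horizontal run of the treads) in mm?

3570 mm

⌈2896/192⌉ = 16 risers.
Each riser is 2896/16 = 181 mm (≤ 192 mm).
T = 600 − 2·181 = 238 mm, which satisfies the 220 mm minimum.
Treads = 16 − 1 = 15; going = 15 × 238 = 3570 mm.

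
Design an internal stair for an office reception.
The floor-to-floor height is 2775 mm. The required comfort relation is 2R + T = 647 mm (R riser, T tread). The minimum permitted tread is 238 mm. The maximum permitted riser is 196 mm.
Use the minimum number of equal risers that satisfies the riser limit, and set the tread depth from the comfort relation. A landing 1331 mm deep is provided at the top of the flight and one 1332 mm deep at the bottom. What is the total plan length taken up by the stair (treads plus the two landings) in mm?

6541 mm

At most 196 each: 2775/196 = 14.16, giving 15 risers.
R = 2775 ÷ 15 = 185 mm.
T = 647 − 2·185 = 277 mm, which satisfies the 238 mm minimum.
Treads = 15 − 1 = 14; going = 14 × 277 = 3878 mm.
Add landings: 3878 + 1331 + 1332 = 6541 mm.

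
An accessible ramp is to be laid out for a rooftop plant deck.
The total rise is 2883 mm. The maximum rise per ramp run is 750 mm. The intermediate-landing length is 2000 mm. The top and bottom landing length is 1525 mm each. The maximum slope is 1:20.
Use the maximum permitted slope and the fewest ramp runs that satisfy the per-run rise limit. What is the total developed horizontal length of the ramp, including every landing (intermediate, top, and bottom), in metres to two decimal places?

66.71 m

2883 / 750 = 3.84, so 4 ramp runs are needed. That means 3 intermediate landings.
Ramp run (horizontal) at 1:20: 2883 × 20 = 57660 mm.
3 intermediate landings contribute 3 × 2000 = 6000 mm.
Top and bottom landings: 2 × 1525 = 3050 mm.
Total = 57660 + 6000 + 3050 = 66710 mm.
= 66.71 m.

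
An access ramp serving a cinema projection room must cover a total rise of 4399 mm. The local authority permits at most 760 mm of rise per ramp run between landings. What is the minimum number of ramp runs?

6 runs

⌈4399/760⌉ = 6 ramp runs.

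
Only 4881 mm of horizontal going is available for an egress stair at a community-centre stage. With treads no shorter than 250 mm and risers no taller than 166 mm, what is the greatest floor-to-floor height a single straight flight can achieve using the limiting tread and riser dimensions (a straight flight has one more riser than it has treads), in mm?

3320 mm

4881 / 250 = 19.52, so 19 treads fit.
Risers = treads + 1 = 20.
Maximum height = 20 × 166 = 3320 mm.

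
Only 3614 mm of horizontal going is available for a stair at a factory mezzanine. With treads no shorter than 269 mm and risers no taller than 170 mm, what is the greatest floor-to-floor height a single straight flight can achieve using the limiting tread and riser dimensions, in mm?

3614 / 269 = 13.43, so 13 treads fit.
Risers = treads + 1 = 14.
Maximum height = 14 × 170 = 2380 mm.

2380 mm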